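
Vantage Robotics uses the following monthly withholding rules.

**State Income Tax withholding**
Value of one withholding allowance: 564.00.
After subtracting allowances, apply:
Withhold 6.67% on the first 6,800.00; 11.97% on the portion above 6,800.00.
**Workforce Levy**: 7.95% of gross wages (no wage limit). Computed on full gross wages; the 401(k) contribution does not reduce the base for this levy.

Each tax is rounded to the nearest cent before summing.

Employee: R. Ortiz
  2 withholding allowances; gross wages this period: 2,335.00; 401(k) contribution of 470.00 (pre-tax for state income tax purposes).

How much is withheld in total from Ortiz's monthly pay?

234.79

State Income Tax: taxable = 2,335.00 − 470.00 − 2×564.00 = 737.00
  6.67% × 737.00 = 49.16
Workforce Levy: 7.95% × 2,335.00 = 185.63
Total: 49.16 + 185.63 = 234.79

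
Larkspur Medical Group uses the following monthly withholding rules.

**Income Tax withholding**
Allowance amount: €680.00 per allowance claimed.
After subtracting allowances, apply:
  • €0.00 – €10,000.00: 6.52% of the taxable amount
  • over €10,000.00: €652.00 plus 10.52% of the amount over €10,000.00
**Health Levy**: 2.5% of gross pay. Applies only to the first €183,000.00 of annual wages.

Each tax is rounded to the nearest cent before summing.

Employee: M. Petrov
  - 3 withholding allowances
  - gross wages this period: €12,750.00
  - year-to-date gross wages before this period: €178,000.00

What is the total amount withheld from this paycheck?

Income Tax: taxable = €12,750.00 − 3×€680.00 = €10,710.00
  €652.00 + 10.52% × (€10,710.00 − €10,000.00) = €652.00 + 10.52% × €710.00 = €726.69
Health Levy: cap €183,000.00 − YTD €178,000.00 = €5,000.00 subject; 2.5% × €5,000.00 = €125.00
Total: €726.69 + €125.00 = €851.69

€851.69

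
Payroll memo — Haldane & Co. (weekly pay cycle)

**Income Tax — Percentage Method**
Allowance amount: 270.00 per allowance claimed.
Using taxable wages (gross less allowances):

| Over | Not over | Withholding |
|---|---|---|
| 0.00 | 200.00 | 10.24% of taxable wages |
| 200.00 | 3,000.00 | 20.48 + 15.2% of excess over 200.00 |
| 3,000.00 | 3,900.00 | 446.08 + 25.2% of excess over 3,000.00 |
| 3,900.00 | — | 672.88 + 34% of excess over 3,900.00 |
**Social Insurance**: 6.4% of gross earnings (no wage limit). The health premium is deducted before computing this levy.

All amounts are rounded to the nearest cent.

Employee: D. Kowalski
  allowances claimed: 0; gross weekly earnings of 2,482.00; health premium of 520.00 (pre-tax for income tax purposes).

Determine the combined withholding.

413.87

Income Tax: taxable = 2,482.00 − 520.00 = 1,962.00
  20.48 + 15.2% × (1,962.00 − 200.00) = 20.48 + 15.2% × 1,762.00 = 288.30
Social Insurance: 6.4% × 1,962.00 = 125.57
Total: 288.30 + 125.57 = 413.87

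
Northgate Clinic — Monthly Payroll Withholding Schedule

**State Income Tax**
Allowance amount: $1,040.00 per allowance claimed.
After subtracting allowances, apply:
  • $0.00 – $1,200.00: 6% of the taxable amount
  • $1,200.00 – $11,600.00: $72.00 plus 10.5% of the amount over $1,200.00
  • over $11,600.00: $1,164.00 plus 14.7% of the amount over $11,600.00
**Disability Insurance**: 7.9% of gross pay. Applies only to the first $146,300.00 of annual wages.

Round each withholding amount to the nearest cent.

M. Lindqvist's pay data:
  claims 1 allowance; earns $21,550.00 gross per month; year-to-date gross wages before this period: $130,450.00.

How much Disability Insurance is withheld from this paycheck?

Disability Insurance: cap $146,300.00 − YTD $130,450.00 = $15,850.00 subject; 7.9% × $15,850.00 = $1,252.15

$1,252.15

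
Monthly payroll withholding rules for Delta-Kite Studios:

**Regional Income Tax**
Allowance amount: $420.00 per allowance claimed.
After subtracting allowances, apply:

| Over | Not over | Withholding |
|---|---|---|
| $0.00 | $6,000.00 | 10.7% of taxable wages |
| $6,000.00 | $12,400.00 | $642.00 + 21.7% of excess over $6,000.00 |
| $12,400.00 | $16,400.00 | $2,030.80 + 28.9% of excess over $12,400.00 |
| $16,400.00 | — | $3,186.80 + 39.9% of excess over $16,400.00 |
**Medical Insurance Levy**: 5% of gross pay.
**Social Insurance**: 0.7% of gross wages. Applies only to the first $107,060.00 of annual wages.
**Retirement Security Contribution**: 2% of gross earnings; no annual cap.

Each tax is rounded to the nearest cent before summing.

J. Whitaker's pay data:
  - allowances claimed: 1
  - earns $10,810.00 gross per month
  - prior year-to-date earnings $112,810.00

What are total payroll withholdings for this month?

$2,351.33

Regional Income Tax: taxable = $10,810.00 − 1×$420.00 = $10,390.00
  $642.00 + 21.7% × ($10,390.00 − $6,000.00) = $642.00 + 21.7% × $4,390.00 = $1,594.63
Medical Insurance Levy: 5% × $10,810.00 = $540.50
Social Insurance: YTD $112,810.00 ≥ cap $107,060.00 → $0.00
Retirement Security Contribution: 2% × $10,810.00 = $216.20
Total: $1,594.63 + $540.50 + $0.00 + $216.20 = $2,351.33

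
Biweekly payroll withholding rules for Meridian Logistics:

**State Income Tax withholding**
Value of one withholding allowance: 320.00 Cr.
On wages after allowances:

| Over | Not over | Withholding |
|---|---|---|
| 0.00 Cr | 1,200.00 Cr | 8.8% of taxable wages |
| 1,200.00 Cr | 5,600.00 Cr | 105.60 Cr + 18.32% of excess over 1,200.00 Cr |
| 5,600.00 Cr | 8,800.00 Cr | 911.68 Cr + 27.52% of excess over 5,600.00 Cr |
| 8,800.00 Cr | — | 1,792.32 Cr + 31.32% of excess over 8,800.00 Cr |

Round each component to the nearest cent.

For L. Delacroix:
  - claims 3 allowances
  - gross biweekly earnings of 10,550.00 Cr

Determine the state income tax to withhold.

2,039.75 Cr

State Income Tax: taxable = 10,550.00 Cr − 3×320.00 Cr = 9,590.00 Cr
  1,792.32 Cr + 31.32% × (9,590.00 Cr − 8,800.00 Cr) = 1,792.32 Cr + 31.32% × 790.00 Cr = 2,039.75 Cr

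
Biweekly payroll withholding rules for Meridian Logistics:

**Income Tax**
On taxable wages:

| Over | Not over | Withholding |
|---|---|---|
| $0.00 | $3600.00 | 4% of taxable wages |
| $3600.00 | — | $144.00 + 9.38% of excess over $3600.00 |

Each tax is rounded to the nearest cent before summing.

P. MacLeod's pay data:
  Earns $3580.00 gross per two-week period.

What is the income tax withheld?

Income Tax: taxable = $3580.00
  4% × $3580.00 = $143.20

$143.20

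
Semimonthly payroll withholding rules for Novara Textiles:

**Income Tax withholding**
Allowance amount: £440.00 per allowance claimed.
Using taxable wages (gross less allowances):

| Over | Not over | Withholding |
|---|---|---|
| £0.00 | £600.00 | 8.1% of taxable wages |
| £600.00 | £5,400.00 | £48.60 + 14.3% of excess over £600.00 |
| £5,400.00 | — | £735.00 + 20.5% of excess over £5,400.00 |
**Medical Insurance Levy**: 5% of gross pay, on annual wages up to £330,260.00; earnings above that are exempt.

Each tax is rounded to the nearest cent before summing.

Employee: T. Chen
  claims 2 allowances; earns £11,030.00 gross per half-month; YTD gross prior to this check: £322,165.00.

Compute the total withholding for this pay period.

£2,113.50

Income Tax: taxable = £11,030.00 − 2×£440.00 = £10,150.00
  £735.00 + 20.5% × (£10,150.00 − £5,400.00) = £735.00 + 20.5% × £4,750.00 = £1,708.75
Medical Insurance Levy: cap £330,260.00 − YTD £322,165.00 = £8,095.00 subject; 5% × £8,095.00 = £404.75
Total: £1,708.75 + £404.75 = £2,113.50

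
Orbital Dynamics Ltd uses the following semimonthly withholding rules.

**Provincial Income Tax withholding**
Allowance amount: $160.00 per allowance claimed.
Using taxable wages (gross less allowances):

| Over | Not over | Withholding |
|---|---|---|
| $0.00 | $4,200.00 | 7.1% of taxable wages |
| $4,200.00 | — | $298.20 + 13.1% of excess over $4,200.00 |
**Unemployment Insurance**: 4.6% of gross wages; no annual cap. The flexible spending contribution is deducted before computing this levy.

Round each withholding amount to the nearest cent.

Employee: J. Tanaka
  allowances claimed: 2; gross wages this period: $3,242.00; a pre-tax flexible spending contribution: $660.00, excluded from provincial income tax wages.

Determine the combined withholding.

$279.37

Provincial Income Tax: taxable = $3,242.00 − $660.00 − 2×$160.00 = $2,262.00
  7.1% × $2,262.00 = $160.60
Unemployment Insurance: 4.6% × $2,582.00 = $118.77
Total: $160.60 + $118.77 = $279.37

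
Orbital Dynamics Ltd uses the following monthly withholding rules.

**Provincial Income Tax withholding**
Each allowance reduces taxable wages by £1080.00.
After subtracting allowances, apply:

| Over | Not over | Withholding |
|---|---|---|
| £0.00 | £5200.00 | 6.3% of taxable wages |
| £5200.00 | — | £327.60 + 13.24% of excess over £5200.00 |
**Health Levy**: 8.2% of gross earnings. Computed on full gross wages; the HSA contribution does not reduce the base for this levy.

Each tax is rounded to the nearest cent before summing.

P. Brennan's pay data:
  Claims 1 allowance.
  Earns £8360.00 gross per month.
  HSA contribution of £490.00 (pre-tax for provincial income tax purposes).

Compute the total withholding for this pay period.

Provincial Income Tax: taxable = £8360.00 − £490.00 − 1×£1080.00 = £6790.00
  £327.60 + 13.24% × (£6790.00 − £5200.00) = £327.60 + 13.24% × £1590.00 = £538.12
Health Levy: 8.2% × £8360.00 = £685.52
Total: £538.12 + £685.52 = £1223.64

£1223.64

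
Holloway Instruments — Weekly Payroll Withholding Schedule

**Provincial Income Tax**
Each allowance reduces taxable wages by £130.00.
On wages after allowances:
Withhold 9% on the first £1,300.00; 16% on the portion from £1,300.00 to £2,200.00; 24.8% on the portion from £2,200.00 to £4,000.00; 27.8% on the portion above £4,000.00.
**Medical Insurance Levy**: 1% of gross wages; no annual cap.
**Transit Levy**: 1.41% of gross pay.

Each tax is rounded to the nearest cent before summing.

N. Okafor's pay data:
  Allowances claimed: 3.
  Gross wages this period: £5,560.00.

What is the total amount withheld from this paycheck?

Provincial Income Tax: taxable = £5,560.00 − 3×£130.00 = £5,170.00
  £707.40 + 27.8% × (£5,170.00 − £4,000.00) = £707.40 + 27.8% × £1,170.00 = £1,032.66
Medical Insurance Levy: 1% × £5,560.00 = £55.60
Transit Levy: 1.41% × £5,560.00 = £78.40
Total: £1,032.66 + £55.60 + £78.40 = £1,166.66

£1,166.66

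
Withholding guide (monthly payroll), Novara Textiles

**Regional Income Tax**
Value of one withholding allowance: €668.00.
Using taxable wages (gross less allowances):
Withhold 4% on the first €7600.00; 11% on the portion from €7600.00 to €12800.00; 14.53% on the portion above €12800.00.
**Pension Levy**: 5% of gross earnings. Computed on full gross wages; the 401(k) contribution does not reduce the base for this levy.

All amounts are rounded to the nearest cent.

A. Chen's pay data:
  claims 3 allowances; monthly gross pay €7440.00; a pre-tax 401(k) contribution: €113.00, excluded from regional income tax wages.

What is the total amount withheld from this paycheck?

€584.92

Regional Income Tax: taxable = €7440.00 − €113.00 − 3×€668.00 = €5323.00
  4% × €5323.00 = €212.92
Pension Levy: 5% × €7440.00 = €372.00
Total: €212.92 + €372.00 = €584.92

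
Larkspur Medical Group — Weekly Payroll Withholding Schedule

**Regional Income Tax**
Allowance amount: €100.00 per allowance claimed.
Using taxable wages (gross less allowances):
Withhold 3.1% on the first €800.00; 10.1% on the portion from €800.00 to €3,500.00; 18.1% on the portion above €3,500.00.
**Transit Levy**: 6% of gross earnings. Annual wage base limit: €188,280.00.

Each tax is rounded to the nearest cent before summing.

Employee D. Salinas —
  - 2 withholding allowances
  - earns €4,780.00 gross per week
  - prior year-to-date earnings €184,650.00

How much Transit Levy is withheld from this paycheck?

Transit Levy: cap €188,280.00 − YTD €184,650.00 = €3,630.00 subject; 6% × €3,630.00 = €217.80

€217.80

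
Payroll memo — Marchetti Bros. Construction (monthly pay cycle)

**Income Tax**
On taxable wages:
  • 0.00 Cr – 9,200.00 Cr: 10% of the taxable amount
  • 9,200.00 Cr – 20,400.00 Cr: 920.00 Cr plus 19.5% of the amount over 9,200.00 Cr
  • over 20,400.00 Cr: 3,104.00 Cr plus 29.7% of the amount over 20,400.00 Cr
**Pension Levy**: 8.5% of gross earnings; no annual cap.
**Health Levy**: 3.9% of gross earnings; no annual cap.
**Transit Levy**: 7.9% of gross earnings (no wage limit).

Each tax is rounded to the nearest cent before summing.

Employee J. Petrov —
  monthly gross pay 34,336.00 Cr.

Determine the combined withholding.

14,213.19 Cr

Income Tax: taxable = 34,336.00 Cr
  3,104.00 Cr + 29.7% × (34,336.00 Cr − 20,400.00 Cr) = 3,104.00 Cr + 29.7% × 13,936.00 Cr = 7,242.99 Cr
Pension Levy: 8.5% × 34,336.00 Cr = 2,918.56 Cr
Health Levy: 3.9% × 34,336.00 Cr = 1,339.10 Cr
Transit Levy: 7.9% × 34,336.00 Cr = 2,712.54 Cr
Total: 7,242.99 Cr + 2,918.56 Cr + 1,339.10 Cr + 2,712.54 Cr = 14,213.19 Cr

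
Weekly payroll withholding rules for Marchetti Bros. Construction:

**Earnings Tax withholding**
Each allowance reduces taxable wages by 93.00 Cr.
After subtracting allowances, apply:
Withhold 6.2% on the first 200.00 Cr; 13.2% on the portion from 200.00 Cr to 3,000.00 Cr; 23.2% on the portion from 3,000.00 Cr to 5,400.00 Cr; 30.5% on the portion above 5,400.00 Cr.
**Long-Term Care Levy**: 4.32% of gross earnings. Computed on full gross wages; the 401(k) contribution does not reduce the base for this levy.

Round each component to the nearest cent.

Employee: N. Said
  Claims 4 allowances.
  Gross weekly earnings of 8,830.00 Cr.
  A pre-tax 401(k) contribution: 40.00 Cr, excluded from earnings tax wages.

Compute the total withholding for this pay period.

2,240.75 Cr

Earnings Tax: taxable = 8,830.00 Cr − 40.00 Cr − 4×93.00 Cr = 8,418.00 Cr
  938.80 Cr + 30.5% × (8,418.00 Cr − 5,400.00 Cr) = 938.80 Cr + 30.5% × 3,018.00 Cr = 1,859.29 Cr
Long-Term Care Levy: 4.32% × 8,830.00 Cr = 381.46 Cr
Total: 1,859.29 Cr + 381.46 Cr = 2,240.75 Cr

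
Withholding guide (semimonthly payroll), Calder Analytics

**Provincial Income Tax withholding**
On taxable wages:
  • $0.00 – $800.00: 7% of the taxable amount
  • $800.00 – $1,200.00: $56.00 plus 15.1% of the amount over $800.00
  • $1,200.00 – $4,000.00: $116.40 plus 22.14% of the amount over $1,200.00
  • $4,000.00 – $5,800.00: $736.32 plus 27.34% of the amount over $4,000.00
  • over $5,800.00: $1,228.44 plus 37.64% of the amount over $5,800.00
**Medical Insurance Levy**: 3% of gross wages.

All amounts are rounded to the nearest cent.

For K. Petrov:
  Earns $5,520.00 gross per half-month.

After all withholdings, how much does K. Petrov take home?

Provincial Income Tax: taxable = $5,520.00
  $736.32 + 27.34% × ($5,520.00 − $4,000.00) = $736.32 + 27.34% × $1,520.00 = $1,151.89
Medical Insurance Levy: 3% × $5,520.00 = $165.60
Total withheld: $1,151.89 + $165.60 = $1,317.49
Net pay: $5,520.00 − $1,317.49 = $4,202.51

$4,202.51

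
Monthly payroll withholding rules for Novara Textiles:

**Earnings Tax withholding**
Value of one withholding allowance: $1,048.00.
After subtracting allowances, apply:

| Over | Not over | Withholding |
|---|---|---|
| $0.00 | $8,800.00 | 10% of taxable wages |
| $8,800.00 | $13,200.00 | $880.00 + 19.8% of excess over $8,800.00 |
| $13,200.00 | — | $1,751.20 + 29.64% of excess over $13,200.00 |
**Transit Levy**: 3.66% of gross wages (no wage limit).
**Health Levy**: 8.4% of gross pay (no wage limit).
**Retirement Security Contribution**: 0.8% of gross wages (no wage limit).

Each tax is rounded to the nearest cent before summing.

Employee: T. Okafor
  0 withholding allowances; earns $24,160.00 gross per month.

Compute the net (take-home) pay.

Earnings Tax: taxable = $24,160.00
  $1,751.20 + 29.64% × ($24,160.00 − $13,200.00) = $1,751.20 + 29.64% × $10,960.00 = $4,999.74
Transit Levy: 3.66% × $24,160.00 = $884.26
Health Levy: 8.4% × $24,160.00 = $2,029.44
Retirement Security Contribution: 0.8% × $24,160.00 = $193.28
Total withheld: $4,999.74 + $884.26 + $2,029.44 + $193.28 = $8,106.72
Net pay: $24,160.00 − $8,106.72 = $16,053.28

$16,053.28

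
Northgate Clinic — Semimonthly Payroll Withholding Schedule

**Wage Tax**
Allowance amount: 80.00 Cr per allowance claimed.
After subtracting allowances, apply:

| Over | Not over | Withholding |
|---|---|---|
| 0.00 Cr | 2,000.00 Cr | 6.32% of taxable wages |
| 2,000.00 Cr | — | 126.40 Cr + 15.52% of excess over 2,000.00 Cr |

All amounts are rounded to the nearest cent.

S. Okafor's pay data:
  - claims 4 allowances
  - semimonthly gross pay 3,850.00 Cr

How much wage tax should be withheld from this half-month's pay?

Wage Tax: taxable = 3,850.00 Cr − 4×80.00 Cr = 3,530.00 Cr
  126.40 Cr + 15.52% × (3,530.00 Cr − 2,000.00 Cr) = 126.40 Cr + 15.52% × 1,530.00 Cr = 363.86 Cr

363.86 Cr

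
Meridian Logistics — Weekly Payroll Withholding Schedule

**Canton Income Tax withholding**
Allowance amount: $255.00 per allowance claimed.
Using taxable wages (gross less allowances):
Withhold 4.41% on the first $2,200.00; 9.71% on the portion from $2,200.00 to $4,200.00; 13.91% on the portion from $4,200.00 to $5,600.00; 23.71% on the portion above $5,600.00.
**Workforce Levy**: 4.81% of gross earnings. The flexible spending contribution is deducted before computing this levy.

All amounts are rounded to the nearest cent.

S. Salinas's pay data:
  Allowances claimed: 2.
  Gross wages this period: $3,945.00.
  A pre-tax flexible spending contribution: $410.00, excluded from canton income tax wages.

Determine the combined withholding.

Canton Income Tax: taxable = $3,945.00 − $410.00 − 2×$255.00 = $3,025.00
  $97.02 + 9.71% × ($3,025.00 − $2,200.00) = $97.02 + 9.71% × $825.00 = $177.13
Workforce Levy: 4.81% × $3,535.00 = $170.03
Total: $177.13 + $170.03 = $347.16

$347.16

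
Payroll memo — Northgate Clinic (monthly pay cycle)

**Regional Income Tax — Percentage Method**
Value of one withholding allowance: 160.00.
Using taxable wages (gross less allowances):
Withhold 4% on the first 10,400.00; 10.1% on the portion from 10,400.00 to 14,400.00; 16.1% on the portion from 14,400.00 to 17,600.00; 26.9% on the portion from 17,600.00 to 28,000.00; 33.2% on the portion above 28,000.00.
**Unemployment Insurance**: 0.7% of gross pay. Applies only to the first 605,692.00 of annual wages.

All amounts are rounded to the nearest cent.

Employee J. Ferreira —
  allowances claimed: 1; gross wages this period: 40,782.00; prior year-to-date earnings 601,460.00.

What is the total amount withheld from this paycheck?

8,352.92

Regional Income Tax: taxable = 40,782.00 − 1×160.00 = 40,622.00
  4,132.80 + 33.2% × (40,622.00 − 28,000.00) = 4,132.80 + 33.2% × 12,622.00 = 8,323.30
Unemployment Insurance: cap 605,692.00 − YTD 601,460.00 = 4,232.00 subject; 0.7% × 4,232.00 = 29.62
Total: 8,323.30 + 29.62 = 8,352.92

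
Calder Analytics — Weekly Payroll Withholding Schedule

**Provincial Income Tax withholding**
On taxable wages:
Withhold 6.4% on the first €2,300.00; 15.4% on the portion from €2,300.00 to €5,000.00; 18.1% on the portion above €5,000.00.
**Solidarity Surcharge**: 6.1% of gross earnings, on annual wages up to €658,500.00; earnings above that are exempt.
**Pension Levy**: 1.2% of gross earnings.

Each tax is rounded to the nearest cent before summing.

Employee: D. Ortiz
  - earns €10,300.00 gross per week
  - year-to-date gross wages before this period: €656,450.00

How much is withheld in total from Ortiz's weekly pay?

€1,770.95

Provincial Income Tax: taxable = €10,300.00
  €563.00 + 18.1% × (€10,300.00 − €5,000.00) = €563.00 + 18.1% × €5,300.00 = €1,522.30
Solidarity Surcharge: cap €658,500.00 − YTD €656,450.00 = €2,050.00 subject; 6.1% × €2,050.00 = €125.05
Pension Levy: 1.2% × €10,300.00 = €123.60
Total: €1,522.30 + €125.05 + €123.60 = €1,770.95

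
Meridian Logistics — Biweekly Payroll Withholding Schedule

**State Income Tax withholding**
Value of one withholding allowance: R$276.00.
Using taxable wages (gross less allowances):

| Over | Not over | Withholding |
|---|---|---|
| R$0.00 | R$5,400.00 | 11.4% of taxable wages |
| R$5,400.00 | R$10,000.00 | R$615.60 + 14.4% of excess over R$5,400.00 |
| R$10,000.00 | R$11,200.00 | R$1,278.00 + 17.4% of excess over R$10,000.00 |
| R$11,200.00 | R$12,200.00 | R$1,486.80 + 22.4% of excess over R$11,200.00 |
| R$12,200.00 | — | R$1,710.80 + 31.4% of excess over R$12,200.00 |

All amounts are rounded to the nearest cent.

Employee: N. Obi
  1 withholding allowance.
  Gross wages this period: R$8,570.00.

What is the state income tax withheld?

R$1,032.34

State Income Tax: taxable = R$8,570.00 − 1×R$276.00 = R$8,294.00
  R$615.60 + 14.4% × (R$8,294.00 − R$5,400.00) = R$615.60 + 14.4% × R$2,894.00 = R$1,032.34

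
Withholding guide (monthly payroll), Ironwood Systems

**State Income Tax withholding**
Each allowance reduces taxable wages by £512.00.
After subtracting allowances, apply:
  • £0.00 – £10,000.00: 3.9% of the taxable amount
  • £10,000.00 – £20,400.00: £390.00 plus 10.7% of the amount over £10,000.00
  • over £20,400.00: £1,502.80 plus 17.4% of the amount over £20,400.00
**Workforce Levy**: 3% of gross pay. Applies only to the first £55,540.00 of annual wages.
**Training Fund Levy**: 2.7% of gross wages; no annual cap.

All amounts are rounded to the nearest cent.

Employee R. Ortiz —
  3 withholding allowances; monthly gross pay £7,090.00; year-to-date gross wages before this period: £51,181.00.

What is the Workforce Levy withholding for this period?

£130.77

Workforce Levy: cap £55,540.00 − YTD £51,181.00 = £4,359.00 subject; 3% × £4,359.00 = £130.77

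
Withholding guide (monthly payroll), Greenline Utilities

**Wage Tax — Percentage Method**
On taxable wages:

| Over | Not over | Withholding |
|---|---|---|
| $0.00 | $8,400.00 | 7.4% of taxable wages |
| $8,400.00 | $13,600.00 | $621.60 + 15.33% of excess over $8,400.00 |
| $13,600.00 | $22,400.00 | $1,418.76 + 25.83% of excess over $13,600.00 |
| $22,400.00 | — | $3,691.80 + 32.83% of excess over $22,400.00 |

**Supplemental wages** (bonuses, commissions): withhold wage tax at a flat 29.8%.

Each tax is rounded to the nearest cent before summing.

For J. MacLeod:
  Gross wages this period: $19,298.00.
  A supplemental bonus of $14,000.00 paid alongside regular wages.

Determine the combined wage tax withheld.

$7,062.55

Wage Tax: taxable = $19,298.00
  $1,418.76 + 25.83% × ($19,298.00 − $13,600.00) = $1,418.76 + 25.83% × $5,698.00 = $2,890.55
Supplemental (29.8% flat on bonus): 29.8% × $14,000.00 = $4,172.00
Total wage tax: $2,890.55 + $4,172.00 = $7,062.55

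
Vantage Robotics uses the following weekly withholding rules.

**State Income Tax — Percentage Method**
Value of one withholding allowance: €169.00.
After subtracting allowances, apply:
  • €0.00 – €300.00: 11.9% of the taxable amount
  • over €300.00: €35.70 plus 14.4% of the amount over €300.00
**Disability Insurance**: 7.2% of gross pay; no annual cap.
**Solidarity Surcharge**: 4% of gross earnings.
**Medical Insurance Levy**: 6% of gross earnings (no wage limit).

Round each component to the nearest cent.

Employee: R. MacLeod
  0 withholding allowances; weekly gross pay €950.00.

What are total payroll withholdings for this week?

€292.70

State Income Tax: taxable = €950.00
  €35.70 + 14.4% × (€950.00 − €300.00) = €35.70 + 14.4% × €650.00 = €129.30
Disability Insurance: 7.2% × €950.00 = €68.40
Solidarity Surcharge: 4% × €950.00 = €38.00
Medical Insurance Levy: 6% × €950.00 = €57.00
Total: €129.30 + €68.40 + €38.00 + €57.00 = €292.70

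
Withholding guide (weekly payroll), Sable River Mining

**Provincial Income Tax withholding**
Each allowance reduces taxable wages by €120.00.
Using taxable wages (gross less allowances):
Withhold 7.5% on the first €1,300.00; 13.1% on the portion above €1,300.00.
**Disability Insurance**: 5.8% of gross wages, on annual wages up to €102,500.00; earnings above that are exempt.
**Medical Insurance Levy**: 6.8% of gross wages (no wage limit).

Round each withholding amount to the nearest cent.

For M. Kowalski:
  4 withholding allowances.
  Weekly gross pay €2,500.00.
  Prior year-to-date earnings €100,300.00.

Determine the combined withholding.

Provincial Income Tax: taxable = €2,500.00 − 4×€120.00 = €2,020.00
  €97.50 + 13.1% × (€2,020.00 − €1,300.00) = €97.50 + 13.1% × €720.00 = €191.82
Disability Insurance: cap €102,500.00 − YTD €100,300.00 = €2,200.00 subject; 5.8% × €2,200.00 = €127.60
Medical Insurance Levy: 6.8% × €2,500.00 = €170.00
Total: €191.82 + €127.60 + €170.00 = €489.42

€489.42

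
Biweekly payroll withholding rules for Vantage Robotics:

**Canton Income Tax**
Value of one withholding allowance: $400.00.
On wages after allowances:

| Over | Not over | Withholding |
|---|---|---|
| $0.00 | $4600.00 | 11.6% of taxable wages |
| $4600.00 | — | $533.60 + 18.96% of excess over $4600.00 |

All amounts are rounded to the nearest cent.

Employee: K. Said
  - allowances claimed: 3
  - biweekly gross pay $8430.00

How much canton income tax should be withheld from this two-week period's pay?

$1032.25

Canton Income Tax: taxable = $8430.00 − 3×$400.00 = $7230.00
  $533.60 + 18.96% × ($7230.00 − $4600.00) = $533.60 + 18.96% × $2630.00 = $1032.25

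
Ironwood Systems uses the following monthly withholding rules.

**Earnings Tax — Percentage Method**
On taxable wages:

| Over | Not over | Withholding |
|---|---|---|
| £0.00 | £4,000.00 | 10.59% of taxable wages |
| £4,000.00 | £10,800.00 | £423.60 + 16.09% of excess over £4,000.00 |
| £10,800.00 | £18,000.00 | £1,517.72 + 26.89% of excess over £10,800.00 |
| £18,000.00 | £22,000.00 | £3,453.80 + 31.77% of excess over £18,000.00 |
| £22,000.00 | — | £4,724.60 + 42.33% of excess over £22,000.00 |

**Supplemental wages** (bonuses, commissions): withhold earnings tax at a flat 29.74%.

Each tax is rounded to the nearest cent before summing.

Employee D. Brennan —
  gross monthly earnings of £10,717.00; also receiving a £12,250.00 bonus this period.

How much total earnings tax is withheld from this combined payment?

Earnings Tax: taxable = £10,717.00
  £423.60 + 16.09% × (£10,717.00 − £4,000.00) = £423.60 + 16.09% × £6,717.00 = £1,504.37
Supplemental (29.74% flat on bonus): 29.74% × £12,250.00 = £3,643.15
Total earnings tax: £1,504.37 + £3,643.15 = £5,147.52

£5,147.52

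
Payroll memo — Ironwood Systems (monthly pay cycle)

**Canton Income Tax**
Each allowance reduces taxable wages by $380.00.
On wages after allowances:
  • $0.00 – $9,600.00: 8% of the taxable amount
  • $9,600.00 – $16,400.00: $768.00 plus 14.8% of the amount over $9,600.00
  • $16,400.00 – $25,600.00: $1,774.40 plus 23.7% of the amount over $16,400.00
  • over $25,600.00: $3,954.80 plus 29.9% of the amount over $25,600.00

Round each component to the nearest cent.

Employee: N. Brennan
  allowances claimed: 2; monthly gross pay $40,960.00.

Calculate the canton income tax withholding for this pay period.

$8,320.20

Canton Income Tax: taxable = $40,960.00 − 2×$380.00 = $40,200.00
  $3,954.80 + 29.9% × ($40,200.00 − $25,600.00) = $3,954.80 + 29.9% × $14,600.00 = $8,320.20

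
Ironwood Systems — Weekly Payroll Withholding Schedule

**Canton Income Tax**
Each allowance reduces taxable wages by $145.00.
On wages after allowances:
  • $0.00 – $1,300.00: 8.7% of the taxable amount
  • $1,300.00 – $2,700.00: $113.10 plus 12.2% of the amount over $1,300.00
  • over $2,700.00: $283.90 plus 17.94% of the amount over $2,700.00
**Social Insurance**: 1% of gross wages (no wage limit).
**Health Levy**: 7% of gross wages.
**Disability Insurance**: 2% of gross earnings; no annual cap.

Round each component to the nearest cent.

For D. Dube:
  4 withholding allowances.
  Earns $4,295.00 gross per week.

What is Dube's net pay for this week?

Canton Income Tax: taxable = $4,295.00 − 4×$145.00 = $3,715.00
  $283.90 + 17.94% × ($3,715.00 − $2,700.00) = $283.90 + 17.94% × $1,015.00 = $465.99
Social Insurance: 1% × $4,295.00 = $42.95
Health Levy: 7% × $4,295.00 = $300.65
Disability Insurance: 2% × $4,295.00 = $85.90
Total withheld: $465.99 + $42.95 + $300.65 + $85.90 = $895.49
Net pay: $4,295.00 − $895.49 = $3,399.51

$3,399.51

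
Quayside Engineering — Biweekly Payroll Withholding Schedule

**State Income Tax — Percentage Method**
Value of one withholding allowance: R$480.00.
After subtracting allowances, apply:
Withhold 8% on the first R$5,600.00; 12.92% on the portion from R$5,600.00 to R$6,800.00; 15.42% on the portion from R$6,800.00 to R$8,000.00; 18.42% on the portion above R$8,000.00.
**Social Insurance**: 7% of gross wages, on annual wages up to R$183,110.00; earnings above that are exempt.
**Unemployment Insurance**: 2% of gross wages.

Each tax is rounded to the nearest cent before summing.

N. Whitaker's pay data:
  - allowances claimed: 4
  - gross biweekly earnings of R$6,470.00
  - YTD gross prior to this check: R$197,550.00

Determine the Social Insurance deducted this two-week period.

Social Insurance: YTD R$197,550.00 ≥ cap R$183,110.00 → R$0.00

R$0.00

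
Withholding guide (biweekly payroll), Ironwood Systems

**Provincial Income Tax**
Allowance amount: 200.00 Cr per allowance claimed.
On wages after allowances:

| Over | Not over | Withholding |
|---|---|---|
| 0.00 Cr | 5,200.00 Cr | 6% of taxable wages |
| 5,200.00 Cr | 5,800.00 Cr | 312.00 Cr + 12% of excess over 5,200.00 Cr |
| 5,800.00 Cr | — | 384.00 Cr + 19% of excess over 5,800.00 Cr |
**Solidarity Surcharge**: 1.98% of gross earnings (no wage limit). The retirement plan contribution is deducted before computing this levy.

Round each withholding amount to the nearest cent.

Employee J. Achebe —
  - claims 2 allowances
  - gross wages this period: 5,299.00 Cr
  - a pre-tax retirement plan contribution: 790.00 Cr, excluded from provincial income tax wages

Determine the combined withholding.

335.82 Cr

Provincial Income Tax: taxable = 5,299.00 Cr − 790.00 Cr − 2×200.00 Cr = 4,109.00 Cr
  6% × 4,109.00 Cr = 246.54 Cr
Solidarity Surcharge: 1.98% × 4,509.00 Cr = 89.28 Cr
Total: 246.54 Cr + 89.28 Cr = 335.82 Cr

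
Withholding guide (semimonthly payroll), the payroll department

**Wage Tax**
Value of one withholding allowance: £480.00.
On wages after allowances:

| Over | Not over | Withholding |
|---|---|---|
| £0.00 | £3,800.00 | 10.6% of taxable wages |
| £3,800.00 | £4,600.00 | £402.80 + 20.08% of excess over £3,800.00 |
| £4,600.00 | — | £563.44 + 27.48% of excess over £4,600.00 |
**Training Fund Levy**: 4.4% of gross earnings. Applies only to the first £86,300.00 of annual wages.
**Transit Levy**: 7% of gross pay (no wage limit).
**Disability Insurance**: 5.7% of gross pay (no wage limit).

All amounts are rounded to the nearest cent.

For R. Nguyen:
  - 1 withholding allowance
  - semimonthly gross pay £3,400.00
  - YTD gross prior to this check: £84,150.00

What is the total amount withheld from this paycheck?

Wage Tax: taxable = £3,400.00 − 1×£480.00 = £2,920.00
  10.6% × £2,920.00 = £309.52
Training Fund Levy: cap £86,300.00 − YTD £84,150.00 = £2,150.00 subject; 4.4% × £2,150.00 = £94.60
Transit Levy: 7% × £3,400.00 = £238.00
Disability Insurance: 5.7% × £3,400.00 = £193.80
Total: £309.52 + £94.60 + £238.00 + £193.80 = £835.92

£835.92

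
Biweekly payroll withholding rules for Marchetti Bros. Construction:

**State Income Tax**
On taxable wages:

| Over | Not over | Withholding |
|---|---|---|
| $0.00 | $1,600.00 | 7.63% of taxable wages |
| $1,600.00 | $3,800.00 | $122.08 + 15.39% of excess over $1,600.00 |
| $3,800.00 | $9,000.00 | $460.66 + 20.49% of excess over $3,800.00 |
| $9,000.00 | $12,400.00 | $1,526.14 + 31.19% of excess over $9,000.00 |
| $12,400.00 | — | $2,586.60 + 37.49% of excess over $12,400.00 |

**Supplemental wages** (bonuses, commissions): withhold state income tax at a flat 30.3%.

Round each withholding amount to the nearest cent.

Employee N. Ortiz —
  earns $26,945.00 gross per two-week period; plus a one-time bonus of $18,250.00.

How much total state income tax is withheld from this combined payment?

$13,569.27

State Income Tax: taxable = $26,945.00
  $2,586.60 + 37.49% × ($26,945.00 − $12,400.00) = $2,586.60 + 37.49% × $14,545.00 = $8,039.52
Supplemental (30.3% flat on bonus): 30.3% × $18,250.00 = $5,529.75
Total state income tax: $8,039.52 + $5,529.75 = $13,569.27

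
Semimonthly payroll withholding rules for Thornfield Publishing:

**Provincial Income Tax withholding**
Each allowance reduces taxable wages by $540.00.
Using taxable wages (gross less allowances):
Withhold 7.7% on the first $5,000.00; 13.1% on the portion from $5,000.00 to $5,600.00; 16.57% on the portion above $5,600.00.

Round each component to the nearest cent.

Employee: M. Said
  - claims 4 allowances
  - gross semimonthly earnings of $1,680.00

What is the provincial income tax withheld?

Provincial Income Tax: taxable = $1,680.00 − 4×$540.00 = $-480.00
  Taxable ≤ 0 → $0.00

$0.00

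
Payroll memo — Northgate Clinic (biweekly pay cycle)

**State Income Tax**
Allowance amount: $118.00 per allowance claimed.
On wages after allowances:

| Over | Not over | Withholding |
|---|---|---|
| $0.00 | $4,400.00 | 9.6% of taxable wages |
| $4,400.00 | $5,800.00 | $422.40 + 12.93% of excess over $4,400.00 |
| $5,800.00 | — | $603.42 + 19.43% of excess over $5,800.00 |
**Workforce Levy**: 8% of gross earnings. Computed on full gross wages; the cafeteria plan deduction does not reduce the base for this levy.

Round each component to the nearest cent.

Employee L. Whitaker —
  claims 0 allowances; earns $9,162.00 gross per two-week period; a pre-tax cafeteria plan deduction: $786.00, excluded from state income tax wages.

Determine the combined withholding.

State Income Tax: taxable = $9,162.00 − $786.00 = $8,376.00
  $603.42 + 19.43% × ($8,376.00 − $5,800.00) = $603.42 + 19.43% × $2,576.00 = $1,103.94
Workforce Levy: 8% × $9,162.00 = $732.96
Total: $1,103.94 + $732.96 = $1,836.90

$1,836.90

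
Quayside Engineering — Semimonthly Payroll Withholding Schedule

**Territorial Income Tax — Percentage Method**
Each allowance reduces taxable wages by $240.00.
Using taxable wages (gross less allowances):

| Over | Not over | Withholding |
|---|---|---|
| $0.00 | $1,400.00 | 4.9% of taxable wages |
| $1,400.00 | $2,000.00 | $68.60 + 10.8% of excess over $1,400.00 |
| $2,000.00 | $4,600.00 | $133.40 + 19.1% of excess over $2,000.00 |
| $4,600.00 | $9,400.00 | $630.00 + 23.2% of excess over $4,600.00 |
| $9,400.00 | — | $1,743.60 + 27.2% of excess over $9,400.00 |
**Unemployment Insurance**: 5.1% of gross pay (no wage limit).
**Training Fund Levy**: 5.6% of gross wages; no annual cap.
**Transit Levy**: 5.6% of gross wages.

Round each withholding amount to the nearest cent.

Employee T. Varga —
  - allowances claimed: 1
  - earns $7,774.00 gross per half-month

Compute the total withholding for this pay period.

Territorial Income Tax: taxable = $7,774.00 − 1×$240.00 = $7,534.00
  $630.00 + 23.2% × ($7,534.00 − $4,600.00) = $630.00 + 23.2% × $2,934.00 = $1,310.69
Unemployment Insurance: 5.1% × $7,774.00 = $396.47
Training Fund Levy: 5.6% × $7,774.00 = $435.34
Transit Levy: 5.6% × $7,774.00 = $435.34
Total: $1,310.69 + $396.47 + $435.34 + $435.34 = $2,577.84

$2,577.84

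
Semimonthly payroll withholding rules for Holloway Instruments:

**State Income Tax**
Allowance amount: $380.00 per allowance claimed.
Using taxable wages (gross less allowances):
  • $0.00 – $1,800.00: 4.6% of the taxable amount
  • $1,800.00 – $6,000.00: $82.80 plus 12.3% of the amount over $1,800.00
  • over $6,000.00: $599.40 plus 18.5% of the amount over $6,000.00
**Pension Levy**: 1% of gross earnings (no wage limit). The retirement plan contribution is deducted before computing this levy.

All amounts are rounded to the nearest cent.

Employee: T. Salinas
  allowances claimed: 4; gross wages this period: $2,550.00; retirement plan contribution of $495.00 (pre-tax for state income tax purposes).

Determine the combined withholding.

$45.16

State Income Tax: taxable = $2,550.00 − $495.00 − 4×$380.00 = $535.00
  4.6% × $535.00 = $24.61
Pension Levy: 1% × $2,055.00 = $20.55
Total: $24.61 + $20.55 = $45.16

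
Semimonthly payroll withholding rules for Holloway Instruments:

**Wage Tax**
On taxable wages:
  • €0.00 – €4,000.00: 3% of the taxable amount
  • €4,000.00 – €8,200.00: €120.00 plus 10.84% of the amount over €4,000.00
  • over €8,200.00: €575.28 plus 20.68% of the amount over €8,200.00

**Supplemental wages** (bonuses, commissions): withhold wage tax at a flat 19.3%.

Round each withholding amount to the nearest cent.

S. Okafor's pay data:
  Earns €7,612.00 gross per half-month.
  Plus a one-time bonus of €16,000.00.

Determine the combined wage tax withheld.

€3,599.54

Wage Tax: taxable = €7,612.00
  €120.00 + 10.84% × (€7,612.00 − €4,000.00) = €120.00 + 10.84% × €3,612.00 = €511.54
Supplemental (19.3% flat on bonus): 19.3% × €16,000.00 = €3,088.00
Total wage tax: €511.54 + €3,088.00 = €3,599.54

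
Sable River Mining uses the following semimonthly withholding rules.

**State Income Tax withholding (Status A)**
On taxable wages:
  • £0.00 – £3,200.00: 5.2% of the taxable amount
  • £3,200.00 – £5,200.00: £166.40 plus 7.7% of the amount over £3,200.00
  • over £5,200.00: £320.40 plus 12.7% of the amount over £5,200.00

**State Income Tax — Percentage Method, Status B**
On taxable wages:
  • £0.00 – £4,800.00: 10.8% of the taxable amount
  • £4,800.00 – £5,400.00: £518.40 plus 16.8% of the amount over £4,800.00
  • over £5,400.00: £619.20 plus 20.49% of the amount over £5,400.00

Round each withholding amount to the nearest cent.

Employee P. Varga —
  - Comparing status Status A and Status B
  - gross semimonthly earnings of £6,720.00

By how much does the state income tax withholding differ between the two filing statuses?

State Income Tax (Status A): taxable = £6,720.00
  £320.40 + 12.7% × (£6,720.00 − £5,200.00) = £320.40 + 12.7% × £1,520.00 = £513.44
State Income Tax (Status B): taxable = £6,720.00
  £619.20 + 20.49% × (£6,720.00 − £5,400.00) = £619.20 + 20.49% × £1,320.00 = £889.67
Difference: |£513.44 − £889.67| = £376.23 (higher under Status B)

£376.23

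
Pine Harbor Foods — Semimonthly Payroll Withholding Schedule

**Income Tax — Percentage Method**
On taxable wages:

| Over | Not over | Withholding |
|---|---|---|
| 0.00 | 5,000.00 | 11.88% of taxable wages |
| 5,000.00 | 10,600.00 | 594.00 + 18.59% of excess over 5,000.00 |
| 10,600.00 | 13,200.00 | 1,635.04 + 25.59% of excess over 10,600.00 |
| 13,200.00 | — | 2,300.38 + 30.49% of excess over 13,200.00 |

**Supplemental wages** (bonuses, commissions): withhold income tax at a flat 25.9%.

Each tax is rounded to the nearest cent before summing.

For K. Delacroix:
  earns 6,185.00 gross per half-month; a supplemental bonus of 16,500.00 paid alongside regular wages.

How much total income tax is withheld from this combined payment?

5,087.79

Income Tax: taxable = 6,185.00
  594.00 + 18.59% × (6,185.00 − 5,000.00) = 594.00 + 18.59% × 1,185.00 = 814.29
Supplemental (25.9% flat on bonus): 25.9% × 16,500.00 = 4,273.50
Total income tax: 814.29 + 4,273.50 = 5,087.79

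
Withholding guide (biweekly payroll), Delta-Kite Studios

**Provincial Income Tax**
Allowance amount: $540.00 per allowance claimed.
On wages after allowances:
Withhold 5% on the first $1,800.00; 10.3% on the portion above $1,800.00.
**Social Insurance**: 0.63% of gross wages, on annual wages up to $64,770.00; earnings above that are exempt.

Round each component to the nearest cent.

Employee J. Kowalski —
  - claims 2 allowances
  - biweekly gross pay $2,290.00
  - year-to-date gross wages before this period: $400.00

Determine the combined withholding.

Provincial Income Tax: taxable = $2,290.00 − 2×$540.00 = $1,210.00
  5% × $1,210.00 = $60.50
Social Insurance: 0.63% × $2,290.00 = $14.43
Total: $60.50 + $14.43 = $74.93

$74.93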